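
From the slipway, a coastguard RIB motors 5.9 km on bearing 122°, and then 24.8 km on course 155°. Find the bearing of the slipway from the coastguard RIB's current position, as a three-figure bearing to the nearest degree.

329°

Leg 1 (122°, 5.9 km): east 5.9 sin 122° = 5.00, north 5.9 cos 122° = -3.13
Leg 2 (155°, 24.8 km): east 24.8 sin 155° = 10.48, north 24.8 cos 155° = -22.48
Net displacement: 15.48 east, -25.60 north. Direction back to start is (-15.48, 25.60): bearing = atan2(-15.48, 25.60) mod 360° = 328.83° ≈ 329°.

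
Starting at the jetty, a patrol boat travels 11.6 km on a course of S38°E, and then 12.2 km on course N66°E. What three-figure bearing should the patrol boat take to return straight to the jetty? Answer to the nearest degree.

Leg 1 (S38°E, 11.6 km): east 11.6 sin 142° = 7.14, north 11.6 cos 142° = -9.14
Leg 2 (N66°E, 12.2 km): east 12.2 sin 66° = 11.15, north 12.2 cos 66° = 4.96
Net displacement: 18.29 east, -4.18 north. Direction back to start is (-18.29, 4.18): bearing = atan2(-18.29, 4.18) mod 360° = 282.87° ≈ 283°.

283°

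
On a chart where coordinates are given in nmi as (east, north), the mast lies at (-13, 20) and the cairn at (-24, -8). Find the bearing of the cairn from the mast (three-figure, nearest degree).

201°

Δeast = -24 − -13 = -11.00; Δnorth = -8 − 20 = -28.00.
Bearing = atan2(Δeast, Δnorth) mod 360° = 201.45° ≈ 201°.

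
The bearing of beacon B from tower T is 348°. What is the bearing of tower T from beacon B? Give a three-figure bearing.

168°

Back-bearing = 348° − 180° = 168°.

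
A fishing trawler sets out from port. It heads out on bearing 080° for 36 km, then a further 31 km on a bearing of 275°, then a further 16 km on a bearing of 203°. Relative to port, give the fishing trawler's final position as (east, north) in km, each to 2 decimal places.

(-1.68, -5.77)

Leg 1 (080°, 36 km): east 36 sin 80° = 35.45, north 36 cos 80° = 6.25
Leg 2 (275°, 31 km): east 31 sin 275° = -30.88, north 31 cos 275° = 2.70
Leg 3 (203°, 16 km): east 16 sin 203° = -6.25, north 16 cos 203° = -14.73
Summing: -1.68 km east, -5.77 km north → (-1.68, -5.77).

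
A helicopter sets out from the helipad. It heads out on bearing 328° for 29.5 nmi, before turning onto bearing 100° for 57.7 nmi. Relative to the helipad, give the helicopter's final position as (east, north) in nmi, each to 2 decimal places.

Leg 1 (328°, 29.5 nmi): east 29.5 sin 328° = -15.63, north 29.5 cos 328° = 25.02
Leg 2 (100°, 57.7 nmi): east 57.7 sin 100° = 56.82, north 57.7 cos 100° = -10.02
Summing: 41.19 nmi east, 15.00 nmi north → (41.19, 15.00).

(41.19, 15.00)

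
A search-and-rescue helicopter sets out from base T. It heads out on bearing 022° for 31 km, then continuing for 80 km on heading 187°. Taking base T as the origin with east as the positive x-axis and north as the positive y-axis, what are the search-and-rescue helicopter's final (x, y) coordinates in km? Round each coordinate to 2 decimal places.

(1.86, -50.66)

Leg 1 (022°, 31 km): east 31 sin 22° = 11.61, north 31 cos 22° = 28.74
Leg 2 (187°, 80 km): east 80 sin 187° = -9.75, north 80 cos 187° = -79.40
Summing: 1.86 km east, -50.66 km north → (1.86, -50.66).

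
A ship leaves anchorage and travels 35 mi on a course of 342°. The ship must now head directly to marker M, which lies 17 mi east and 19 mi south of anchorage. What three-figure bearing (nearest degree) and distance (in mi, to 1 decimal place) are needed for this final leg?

Leg 1 (342°, 35 mi): east 35 sin 342° = -10.82, north 35 cos 342° = 33.29
Current position: (-10.82, 33.29). Target: (17, -19). Remaining: Δeast = 27.82, Δnorth = -52.29.
Bearing = atan2(27.82, -52.29) mod 360° = 151.99°; distance = √((27.82)² + (-52.29)²) = 59.225 mi.

152°, 59.2 mi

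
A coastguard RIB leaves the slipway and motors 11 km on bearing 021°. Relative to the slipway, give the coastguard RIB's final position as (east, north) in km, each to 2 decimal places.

Leg 1 (021°, 11 km): east 11 sin 21° = 3.94, north 11 cos 21° = 10.27
Summing: 3.94 km east, 10.27 km north → (3.94, 10.27).

(3.94, 10.27)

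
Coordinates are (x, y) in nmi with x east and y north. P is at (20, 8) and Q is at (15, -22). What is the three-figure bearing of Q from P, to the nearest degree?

189°

Δeast = 15 − 20 = -5.00; Δnorth = -22 − 8 = -30.00.
Bearing = atan2(Δeast, Δnorth) mod 360° = 189.46° ≈ 189°.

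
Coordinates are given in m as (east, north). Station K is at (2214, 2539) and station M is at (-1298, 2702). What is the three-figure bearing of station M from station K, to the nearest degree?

Δeast = -1298 − 2214 = -3512.00; Δnorth = 2702 − 2539 = 163.00.
Bearing = atan2(Δeast, Δnorth) mod 360° = 272.66° ≈ 273°.

273°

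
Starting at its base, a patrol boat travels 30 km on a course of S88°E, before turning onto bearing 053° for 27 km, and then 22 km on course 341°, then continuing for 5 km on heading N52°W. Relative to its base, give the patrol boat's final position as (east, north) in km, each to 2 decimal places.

(40.44, 39.08)

Leg 1 (S88°E, 30 km): east 30 sin 92° = 29.98, north 30 cos 92° = -1.05
Leg 2 (053°, 27 km): east 27 sin 53° = 21.56, north 27 cos 53° = 16.25
Leg 3 (341°, 22 km): east 22 sin 341° = -7.16, north 22 cos 341° = 20.80
Leg 4 (N52°W, 5 km): east 5 sin 308° = -3.94, north 5 cos 308° = 3.08
Summing: 40.44 km east, 39.08 km north → (40.44, 39.08).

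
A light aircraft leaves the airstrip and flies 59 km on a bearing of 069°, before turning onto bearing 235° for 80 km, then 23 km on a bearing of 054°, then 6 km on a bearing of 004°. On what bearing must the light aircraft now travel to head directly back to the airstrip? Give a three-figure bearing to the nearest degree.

Leg 1 (069°, 59 km): east 59 sin 69° = 55.08, north 59 cos 69° = 21.14
Leg 2 (235°, 80 km): east 80 sin 235° = -65.53, north 80 cos 235° = -45.89
Leg 3 (054°, 23 km): east 23 sin 54° = 18.61, north 23 cos 54° = 13.52
Leg 4 (004°, 6 km): east 6 sin 4° = 0.42, north 6 cos 4° = 5.99
Net displacement: 8.58 east, -5.24 north. Direction back to start is (-8.58, 5.24): bearing = atan2(-8.58, 5.24) mod 360° = 301.42° ≈ 301°.

301°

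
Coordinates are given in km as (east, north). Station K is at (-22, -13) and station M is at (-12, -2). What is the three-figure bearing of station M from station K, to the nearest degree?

Δeast = -12 − -22 = 10.00; Δnorth = -2 − -13 = 11.00.
Bearing = atan2(Δeast, Δnorth) mod 360° = 42.27° ≈ 042°.

042°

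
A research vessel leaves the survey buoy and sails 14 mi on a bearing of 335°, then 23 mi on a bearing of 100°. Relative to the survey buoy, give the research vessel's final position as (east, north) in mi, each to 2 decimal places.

(16.73, 8.69)

Leg 1 (335°, 14 mi): east 14 sin 335° = -5.92, north 14 cos 335° = 12.69
Leg 2 (100°, 23 mi): east 23 sin 100° = 22.65, north 23 cos 100° = -3.99
Summing: 16.73 mi east, 8.69 mi north → (16.73, 8.69).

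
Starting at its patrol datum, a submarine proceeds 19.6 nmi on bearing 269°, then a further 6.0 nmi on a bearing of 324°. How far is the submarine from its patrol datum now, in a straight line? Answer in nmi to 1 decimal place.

23.6 nmi

Leg 1 (269°, 19.6 nmi): east 19.6 sin 269° = -19.60, north 19.6 cos 269° = -0.34
Leg 2 (324°, 6.0 nmi): east 6.0 sin 324° = -3.53, north 6.0 cos 324° = 4.85
Net: -23.12 east, 4.51 north. Distance = √((-23.12)² + (4.51)²) = 23.560 nmi.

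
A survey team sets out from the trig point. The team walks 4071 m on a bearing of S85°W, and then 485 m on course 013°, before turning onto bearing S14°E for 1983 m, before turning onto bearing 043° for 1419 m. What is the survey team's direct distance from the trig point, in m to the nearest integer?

2614 m

Leg 1 (S85°W, 4071 m): east 4071 sin 265° = -4055.51, north 4071 cos 265° = -354.81
Leg 2 (013°, 485 m): east 485 sin 13° = 109.10, north 485 cos 13° = 472.57
Leg 3 (S14°E, 1983 m): east 1983 sin 166° = 479.73, north 1983 cos 166° = -1924.10
Leg 4 (043°, 1419 m): east 1419 sin 43° = 967.76, north 1419 cos 43° = 1037.79
Net: -2498.92 east, -768.55 north. Distance = √((-2498.92)² + (-768.55)²) = 2614.435 m.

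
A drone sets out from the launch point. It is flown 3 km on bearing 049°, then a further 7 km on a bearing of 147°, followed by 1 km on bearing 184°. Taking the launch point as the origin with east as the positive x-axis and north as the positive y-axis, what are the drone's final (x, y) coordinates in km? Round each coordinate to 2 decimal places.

(6.01, -4.90)

Leg 1 (049°, 3 km): east 3 sin 49° = 2.26, north 3 cos 49° = 1.97
Leg 2 (147°, 7 km): east 7 sin 147° = 3.81, north 7 cos 147° = -5.87
Leg 3 (184°, 1 km): east 1 sin 184° = -0.07, north 1 cos 184° = -1.00
Summing: 6.01 km east, -4.90 km north → (6.01, -4.90).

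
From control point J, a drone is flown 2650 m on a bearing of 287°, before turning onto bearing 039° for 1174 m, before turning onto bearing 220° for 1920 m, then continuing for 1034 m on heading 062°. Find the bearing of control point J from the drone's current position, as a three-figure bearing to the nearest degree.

108°

Leg 1 (287°, 2650 m): east 2650 sin 287° = -2534.21, north 2650 cos 287° = 774.79
Leg 2 (039°, 1174 m): east 1174 sin 39° = 738.82, north 1174 cos 39° = 912.37
Leg 3 (220°, 1920 m): east 1920 sin 220° = -1234.15, north 1920 cos 220° = -1470.81
Leg 4 (062°, 1034 m): east 1034 sin 62° = 912.97, north 1034 cos 62° = 485.43
Net displacement: -2116.57 east, 701.78 north. Direction back to start is (2116.57, -701.78): bearing = atan2(2116.57, -701.78) mod 360° = 108.34° ≈ 108°.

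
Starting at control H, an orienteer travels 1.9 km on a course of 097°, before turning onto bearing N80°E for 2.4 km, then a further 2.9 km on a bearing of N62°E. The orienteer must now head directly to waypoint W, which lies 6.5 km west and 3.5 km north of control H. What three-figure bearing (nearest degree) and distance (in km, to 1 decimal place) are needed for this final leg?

Leg 1 (097°, 1.9 km): east 1.9 sin 97° = 1.89, north 1.9 cos 97° = -0.23
Leg 2 (N80°E, 2.4 km): east 2.4 sin 80° = 2.36, north 2.4 cos 80° = 0.42
Leg 3 (N62°E, 2.9 km): east 2.9 sin 62° = 2.56, north 2.9 cos 62° = 1.36
Current position: (6.81, 1.55). Target: (-6.5, 3.5). Remaining: Δeast = -13.31, Δnorth = 1.95.
Bearing = atan2(-13.31, 1.95) mod 360° = 278.35°; distance = √((-13.31)² + (1.95)²) = 13.452 km.

278°, 13.5 km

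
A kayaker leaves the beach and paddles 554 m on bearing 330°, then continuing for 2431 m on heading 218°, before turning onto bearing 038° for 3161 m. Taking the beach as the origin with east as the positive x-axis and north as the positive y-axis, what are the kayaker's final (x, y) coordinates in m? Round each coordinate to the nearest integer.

(172, 1055)

Leg 1 (330°, 554 m): east 554 sin 330° = -277.00, north 554 cos 330° = 479.78
Leg 2 (218°, 2431 m): east 2431 sin 218° = -1496.67, north 2431 cos 218° = -1915.65
Leg 3 (038°, 3161 m): east 3161 sin 38° = 1946.11, north 3161 cos 38° = 2490.90
Summing: 172.43 m east, 1055.03 m north → (172, 1055).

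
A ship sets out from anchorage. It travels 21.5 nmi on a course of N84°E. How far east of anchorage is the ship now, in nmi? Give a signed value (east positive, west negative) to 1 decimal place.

21.4 nmi

Leg 1 (N84°E, 21.5 nmi): east 21.5 sin 84° = 21.38, north 21.5 cos 84° = 2.25
Net east component: 21.38 nmi.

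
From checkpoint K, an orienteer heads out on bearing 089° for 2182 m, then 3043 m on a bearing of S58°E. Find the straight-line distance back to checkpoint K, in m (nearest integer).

5016 m

Leg 1 (089°, 2182 m): east 2182 sin 89° = 2181.67, north 2182 cos 89° = 38.08
Leg 2 (S58°E, 3043 m): east 3043 sin 122° = 2580.61, north 3043 cos 122° = -1612.54
Net: 4762.28 east, -1574.46 north. Distance = √((4762.28)² + (-1574.46)²) = 5015.798 m.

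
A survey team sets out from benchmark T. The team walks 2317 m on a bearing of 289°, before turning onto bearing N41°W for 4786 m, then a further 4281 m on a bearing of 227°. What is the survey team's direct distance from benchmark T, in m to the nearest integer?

Leg 1 (289°, 2317 m): east 2317 sin 289° = -2190.77, north 2317 cos 289° = 754.34
Leg 2 (N41°W, 4786 m): east 4786 sin 319° = -3139.90, north 4786 cos 319° = 3612.04
Leg 3 (227°, 4281 m): east 4281 sin 227° = -3130.93, north 4281 cos 227° = -2919.63
Net: -8461.59 east, 1446.75 north. Distance = √((-8461.59)² + (1446.75)²) = 8584.380 m.

8584 m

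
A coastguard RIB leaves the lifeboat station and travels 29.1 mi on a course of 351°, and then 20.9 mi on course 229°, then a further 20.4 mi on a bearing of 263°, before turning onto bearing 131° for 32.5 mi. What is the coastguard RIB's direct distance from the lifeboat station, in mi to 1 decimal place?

18.3 mi

Leg 1 (351°, 29.1 mi): east 29.1 sin 351° = -4.55, north 29.1 cos 351° = 28.74
Leg 2 (229°, 20.9 mi): east 20.9 sin 229° = -15.77, north 20.9 cos 229° = -13.71
Leg 3 (263°, 20.4 mi): east 20.4 sin 263° = -20.25, north 20.4 cos 263° = -2.49
Leg 4 (131°, 32.5 mi): east 32.5 sin 131° = 24.53, north 32.5 cos 131° = -21.32
Net: -16.05 east, -8.78 north. Distance = √((-16.05)² + (-8.78)²) = 18.290 mi.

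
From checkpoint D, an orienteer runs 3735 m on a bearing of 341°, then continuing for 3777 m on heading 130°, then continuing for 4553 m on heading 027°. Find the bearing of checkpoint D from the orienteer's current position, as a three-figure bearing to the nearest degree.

216°

Leg 1 (341°, 3735 m): east 3735 sin 341° = -1216.00, north 3735 cos 341° = 3531.51
Leg 2 (130°, 3777 m): east 3777 sin 130° = 2893.35, north 3777 cos 130° = -2427.81
Leg 3 (027°, 4553 m): east 4553 sin 27° = 2067.02, north 4553 cos 27° = 4056.75
Net displacement: 3744.37 east, 5160.46 north. Direction back to start is (-3744.37, -5160.46): bearing = atan2(-3744.37, -5160.46) mod 360° = 215.96° ≈ 216°.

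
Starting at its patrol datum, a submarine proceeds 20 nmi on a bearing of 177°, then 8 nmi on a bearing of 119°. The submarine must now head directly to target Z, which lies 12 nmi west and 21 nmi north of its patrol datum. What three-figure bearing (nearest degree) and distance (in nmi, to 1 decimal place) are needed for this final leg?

Leg 1 (177°, 20 nmi): east 20 sin 177° = 1.05, north 20 cos 177° = -19.97
Leg 2 (119°, 8 nmi): east 8 sin 119° = 7.00, north 8 cos 119° = -3.88
Current position: (8.04, -23.85). Target: (-12, 21). Remaining: Δeast = -20.04, Δnorth = 44.85.
Bearing = atan2(-20.04, 44.85) mod 360° = 335.92°; distance = √((-20.04)² + (44.85)²) = 49.126 nmi.

336°, 49.1 nmi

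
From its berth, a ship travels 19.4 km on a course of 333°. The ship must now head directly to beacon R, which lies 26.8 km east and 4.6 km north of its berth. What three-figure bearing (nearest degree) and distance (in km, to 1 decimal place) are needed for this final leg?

Leg 1 (333°, 19.4 km): east 19.4 sin 333° = -8.81, north 19.4 cos 333° = 17.29
Current position: (-8.81, 17.29). Target: (26.8, 4.6). Remaining: Δeast = 35.61, Δnorth = -12.69.
Bearing = atan2(35.61, -12.69) mod 360° = 109.61°; distance = √((35.61)² + (-12.69)²) = 37.800 km.

110°, 37.8 km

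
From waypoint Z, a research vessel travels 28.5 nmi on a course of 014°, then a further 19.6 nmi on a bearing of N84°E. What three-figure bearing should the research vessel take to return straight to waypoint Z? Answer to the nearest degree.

Leg 1 (014°, 28.5 nmi): east 28.5 sin 14° = 6.89, north 28.5 cos 14° = 27.65
Leg 2 (N84°E, 19.6 nmi): east 19.6 sin 84° = 19.49, north 19.6 cos 84° = 2.05
Net displacement: 26.39 east, 29.70 north. Direction back to start is (-26.39, -29.70): bearing = atan2(-26.39, -29.70) mod 360° = 221.62° ≈ 222°.

222°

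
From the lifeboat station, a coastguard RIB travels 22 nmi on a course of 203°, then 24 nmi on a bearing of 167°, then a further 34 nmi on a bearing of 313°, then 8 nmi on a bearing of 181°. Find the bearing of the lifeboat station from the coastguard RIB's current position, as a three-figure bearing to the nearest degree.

Leg 1 (203°, 22 nmi): east 22 sin 203° = -8.60, north 22 cos 203° = -20.25
Leg 2 (167°, 24 nmi): east 24 sin 167° = 5.40, north 24 cos 167° = -23.38
Leg 3 (313°, 34 nmi): east 34 sin 313° = -24.87, north 34 cos 313° = 23.19
Leg 4 (181°, 8 nmi): east 8 sin 181° = -0.14, north 8 cos 181° = -8.00
Net displacement: -28.20 east, -28.45 north. Direction back to start is (28.20, 28.45): bearing = atan2(28.20, 28.45) mod 360° = 44.75° ≈ 045°.

045°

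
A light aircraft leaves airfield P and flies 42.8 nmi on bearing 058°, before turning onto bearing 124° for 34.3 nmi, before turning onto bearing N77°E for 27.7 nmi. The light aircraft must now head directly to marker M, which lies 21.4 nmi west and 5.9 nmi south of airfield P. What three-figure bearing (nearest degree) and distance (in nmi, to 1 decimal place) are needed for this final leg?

262°, 114.2 nmi

Leg 1 (058°, 42.8 nmi): east 42.8 sin 58° = 36.30, north 42.8 cos 58° = 22.68
Leg 2 (124°, 34.3 nmi): east 34.3 sin 124° = 28.44, north 34.3 cos 124° = -19.18
Leg 3 (N77°E, 27.7 nmi): east 27.7 sin 77° = 26.99, north 27.7 cos 77° = 6.23
Current position: (91.72, 9.73). Target: (-21.4, -5.9). Remaining: Δeast = -113.12, Δnorth = -15.63.
Bearing = atan2(-113.12, -15.63) mod 360° = 262.13°; distance = √((-113.12)² + (-15.63)²) = 114.197 nmi.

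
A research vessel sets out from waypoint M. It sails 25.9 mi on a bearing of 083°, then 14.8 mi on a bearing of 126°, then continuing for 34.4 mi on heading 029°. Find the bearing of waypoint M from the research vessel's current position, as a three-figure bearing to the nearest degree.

246°

Leg 1 (083°, 25.9 mi): east 25.9 sin 83° = 25.71, north 25.9 cos 83° = 3.16
Leg 2 (126°, 14.8 mi): east 14.8 sin 126° = 11.97, north 14.8 cos 126° = -8.70
Leg 3 (029°, 34.4 mi): east 34.4 sin 29° = 16.68, north 34.4 cos 29° = 30.09
Net displacement: 54.36 east, 24.54 north. Direction back to start is (-54.36, -24.54): bearing = atan2(-54.36, -24.54) mod 360° = 245.70° ≈ 246°.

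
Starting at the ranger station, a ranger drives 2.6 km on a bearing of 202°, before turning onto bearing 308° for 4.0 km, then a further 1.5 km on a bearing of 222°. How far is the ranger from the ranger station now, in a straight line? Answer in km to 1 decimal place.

5.2 km

Leg 1 (202°, 2.6 km): east 2.6 sin 202° = -0.97, north 2.6 cos 202° = -2.41
Leg 2 (308°, 4.0 km): east 4.0 sin 308° = -3.15, north 4.0 cos 308° = 2.46
Leg 3 (222°, 1.5 km): east 1.5 sin 222° = -1.00, north 1.5 cos 222° = -1.11
Net: -5.13 east, -1.06 north. Distance = √((-5.13)² + (-1.06)²) = 5.239 km.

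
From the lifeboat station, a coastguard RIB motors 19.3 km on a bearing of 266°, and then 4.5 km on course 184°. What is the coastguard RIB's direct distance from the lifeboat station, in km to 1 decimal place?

Leg 1 (266°, 19.3 km): east 19.3 sin 266° = -19.25, north 19.3 cos 266° = -1.35
Leg 2 (184°, 4.5 km): east 4.5 sin 184° = -0.31, north 4.5 cos 184° = -4.49
Net: -19.57 east, -5.84 north. Distance = √((-19.57)² + (-5.84)²) = 20.418 km.

20.4 km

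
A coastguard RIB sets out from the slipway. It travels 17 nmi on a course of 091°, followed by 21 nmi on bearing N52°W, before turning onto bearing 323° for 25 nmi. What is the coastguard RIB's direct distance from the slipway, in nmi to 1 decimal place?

Leg 1 (091°, 17 nmi): east 17 sin 91° = 17.00, north 17 cos 91° = -0.30
Leg 2 (N52°W, 21 nmi): east 21 sin 308° = -16.55, north 21 cos 308° = 12.93
Leg 3 (323°, 25 nmi): east 25 sin 323° = -15.05, north 25 cos 323° = 19.97
Net: -14.60 east, 32.60 north. Distance = √((-14.60)² + (32.60)²) = 35.717 nmi.

35.7 nmi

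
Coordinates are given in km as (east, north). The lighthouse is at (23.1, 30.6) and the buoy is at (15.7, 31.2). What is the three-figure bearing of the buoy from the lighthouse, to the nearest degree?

Δeast = 15.7 − 23.1 = -7.40; Δnorth = 31.2 − 30.6 = 0.60.
Bearing = atan2(Δeast, Δnorth) mod 360° = 274.64° ≈ 275°.

275°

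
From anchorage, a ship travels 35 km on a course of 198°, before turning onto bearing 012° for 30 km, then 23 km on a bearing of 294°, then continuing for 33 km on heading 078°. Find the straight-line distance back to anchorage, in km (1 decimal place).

Leg 1 (198°, 35 km): east 35 sin 198° = -10.82, north 35 cos 198° = -33.29
Leg 2 (012°, 30 km): east 30 sin 12° = 6.24, north 30 cos 12° = 29.34
Leg 3 (294°, 23 km): east 23 sin 294° = -21.01, north 23 cos 294° = 9.35
Leg 4 (078°, 33 km): east 33 sin 78° = 32.28, north 33 cos 78° = 6.86
Net: 6.69 east, 12.27 north. Distance = √((6.69)² + (12.27)²) = 13.978 km.

14.0 km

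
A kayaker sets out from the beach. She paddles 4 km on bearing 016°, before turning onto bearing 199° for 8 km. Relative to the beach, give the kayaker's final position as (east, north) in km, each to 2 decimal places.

Leg 1 (016°, 4 km): east 4 sin 16° = 1.10, north 4 cos 16° = 3.85
Leg 2 (199°, 8 km): east 8 sin 199° = -2.60, north 8 cos 199° = -7.56
Summing: -1.50 km east, -3.72 km north → (-1.50, -3.72).

(-1.50, -3.72)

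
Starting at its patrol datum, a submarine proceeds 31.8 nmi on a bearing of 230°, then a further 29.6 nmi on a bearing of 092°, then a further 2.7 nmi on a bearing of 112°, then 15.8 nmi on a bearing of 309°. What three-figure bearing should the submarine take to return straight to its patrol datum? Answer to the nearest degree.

Leg 1 (230°, 31.8 nmi): east 31.8 sin 230° = -24.36, north 31.8 cos 230° = -20.44
Leg 2 (092°, 29.6 nmi): east 29.6 sin 92° = 29.58, north 29.6 cos 92° = -1.03
Leg 3 (112°, 2.7 nmi): east 2.7 sin 112° = 2.50, north 2.7 cos 112° = -1.01
Leg 4 (309°, 15.8 nmi): east 15.8 sin 309° = -12.28, north 15.8 cos 309° = 9.94
Net displacement: -4.55 east, -12.54 north. Direction back to start is (4.55, 12.54): bearing = atan2(4.55, 12.54) mod 360° = 19.96° ≈ 020°.

020°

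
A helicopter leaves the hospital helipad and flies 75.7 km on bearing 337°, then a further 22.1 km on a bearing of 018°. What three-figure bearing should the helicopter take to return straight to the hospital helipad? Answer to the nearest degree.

Leg 1 (337°, 75.7 km): east 75.7 sin 337° = -29.58, north 75.7 cos 337° = 69.68
Leg 2 (018°, 22.1 km): east 22.1 sin 18° = 6.83, north 22.1 cos 18° = 21.02
Net displacement: -22.75 east, 90.70 north. Direction back to start is (22.75, -90.70): bearing = atan2(22.75, -90.70) mod 360° = 165.92° ≈ 166°.

166°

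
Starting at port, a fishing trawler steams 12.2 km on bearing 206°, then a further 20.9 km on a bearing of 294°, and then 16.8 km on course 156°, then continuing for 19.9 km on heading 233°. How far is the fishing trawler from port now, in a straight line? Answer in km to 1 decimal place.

Leg 1 (206°, 12.2 km): east 12.2 sin 206° = -5.35, north 12.2 cos 206° = -10.97
Leg 2 (294°, 20.9 km): east 20.9 sin 294° = -19.09, north 20.9 cos 294° = 8.50
Leg 3 (156°, 16.8 km): east 16.8 sin 156° = 6.83, north 16.8 cos 156° = -15.35
Leg 4 (233°, 19.9 km): east 19.9 sin 233° = -15.89, north 19.9 cos 233° = -11.98
Net: -33.50 east, -29.79 north. Distance = √((-33.50)² + (-29.79)²) = 44.829 km.

44.8 km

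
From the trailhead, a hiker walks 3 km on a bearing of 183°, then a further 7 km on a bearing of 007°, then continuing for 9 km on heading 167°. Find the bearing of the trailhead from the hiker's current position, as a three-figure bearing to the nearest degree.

331°

Leg 1 (183°, 3 km): east 3 sin 183° = -0.16, north 3 cos 183° = -3.00
Leg 2 (007°, 7 km): east 7 sin 7° = 0.85, north 7 cos 7° = 6.95
Leg 3 (167°, 9 km): east 9 sin 167° = 2.02, north 9 cos 167° = -8.77
Net displacement: 2.72 east, -4.82 north. Direction back to start is (-2.72, 4.82): bearing = atan2(-2.72, 4.82) mod 360° = 330.54° ≈ 331°.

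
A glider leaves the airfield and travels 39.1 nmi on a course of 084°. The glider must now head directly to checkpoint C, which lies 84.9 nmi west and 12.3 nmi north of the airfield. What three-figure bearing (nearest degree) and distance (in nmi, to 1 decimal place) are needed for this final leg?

274°, 124.1 nmi

Leg 1 (084°, 39.1 nmi): east 39.1 sin 84° = 38.89, north 39.1 cos 84° = 4.09
Current position: (38.89, 4.09). Target: (-84.9, 12.3). Remaining: Δeast = -123.79, Δnorth = 8.21.
Bearing = atan2(-123.79, 8.21) mod 360° = 273.80°; distance = √((-123.79)² + (8.21)²) = 124.058 nmi.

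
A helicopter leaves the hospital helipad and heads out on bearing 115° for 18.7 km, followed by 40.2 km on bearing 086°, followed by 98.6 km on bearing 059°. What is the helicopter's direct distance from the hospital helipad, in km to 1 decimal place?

148.8 km

Leg 1 (115°, 18.7 km): east 18.7 sin 115° = 16.95, north 18.7 cos 115° = -7.90
Leg 2 (086°, 40.2 km): east 40.2 sin 86° = 40.10, north 40.2 cos 86° = 2.80
Leg 3 (059°, 98.6 km): east 98.6 sin 59° = 84.52, north 98.6 cos 59° = 50.78
Net: 141.57 east, 45.68 north. Distance = √((141.57)² + (45.68)²) = 148.755 km.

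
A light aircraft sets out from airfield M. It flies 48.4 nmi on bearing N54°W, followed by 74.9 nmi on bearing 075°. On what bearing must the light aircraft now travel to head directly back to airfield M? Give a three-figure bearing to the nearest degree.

215°

Leg 1 (N54°W, 48.4 nmi): east 48.4 sin 306° = -39.16, north 48.4 cos 306° = 28.45
Leg 2 (075°, 74.9 nmi): east 74.9 sin 75° = 72.35, north 74.9 cos 75° = 19.39
Net displacement: 33.19 east, 47.83 north. Direction back to start is (-33.19, -47.83): bearing = atan2(-33.19, -47.83) mod 360° = 214.76° ≈ 215°.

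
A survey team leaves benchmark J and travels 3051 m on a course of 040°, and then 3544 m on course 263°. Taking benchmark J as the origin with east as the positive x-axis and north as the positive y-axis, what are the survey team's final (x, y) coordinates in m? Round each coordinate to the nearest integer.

(-1556, 1905)

Leg 1 (040°, 3051 m): east 3051 sin 40° = 1961.14, north 3051 cos 40° = 2337.20
Leg 2 (263°, 3544 m): east 3544 sin 263° = -3517.58, north 3544 cos 263° = -431.90
Summing: -1556.44 m east, 1905.30 m north → (-1556, 1905).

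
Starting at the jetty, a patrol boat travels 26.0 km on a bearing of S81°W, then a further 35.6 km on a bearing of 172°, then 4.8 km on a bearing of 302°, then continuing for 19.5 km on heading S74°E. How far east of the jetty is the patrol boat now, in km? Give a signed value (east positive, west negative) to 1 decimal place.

Leg 1 (S81°W, 26.0 km): east 26.0 sin 261° = -25.68, north 26.0 cos 261° = -4.07
Leg 2 (172°, 35.6 km): east 35.6 sin 172° = 4.95, north 35.6 cos 172° = -35.25
Leg 3 (302°, 4.8 km): east 4.8 sin 302° = -4.07, north 4.8 cos 302° = 2.54
Leg 4 (S74°E, 19.5 km): east 19.5 sin 106° = 18.74, north 19.5 cos 106° = -5.37
Net east component: -6.05 km.

-6.1 km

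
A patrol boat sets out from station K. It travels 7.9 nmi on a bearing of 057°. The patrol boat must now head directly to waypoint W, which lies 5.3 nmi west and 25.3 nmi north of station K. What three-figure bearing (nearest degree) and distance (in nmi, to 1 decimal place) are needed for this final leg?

330°, 24.1 nmi

Leg 1 (057°, 7.9 nmi): east 7.9 sin 57° = 6.63, north 7.9 cos 57° = 4.30
Current position: (6.63, 4.30). Target: (-5.3, 25.3). Remaining: Δeast = -11.93, Δnorth = 21.00.
Bearing = atan2(-11.93, 21.00) mod 360° = 330.41°; distance = √((-11.93)² + (21.00)²) = 24.148 nmi.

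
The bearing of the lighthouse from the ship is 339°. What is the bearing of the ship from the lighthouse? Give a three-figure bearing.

Back-bearing = 339° − 180° = 159°.

159°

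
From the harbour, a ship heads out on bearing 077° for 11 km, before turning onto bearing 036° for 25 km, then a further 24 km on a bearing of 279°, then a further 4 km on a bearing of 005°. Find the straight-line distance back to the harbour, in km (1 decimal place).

30.5 km

Leg 1 (077°, 11 km): east 11 sin 77° = 10.72, north 11 cos 77° = 2.47
Leg 2 (036°, 25 km): east 25 sin 36° = 14.69, north 25 cos 36° = 20.23
Leg 3 (279°, 24 km): east 24 sin 279° = -23.70, north 24 cos 279° = 3.75
Leg 4 (005°, 4 km): east 4 sin 5° = 0.35, north 4 cos 5° = 3.98
Net: 2.06 east, 30.44 north. Distance = √((2.06)² + (30.44)²) = 30.509 km.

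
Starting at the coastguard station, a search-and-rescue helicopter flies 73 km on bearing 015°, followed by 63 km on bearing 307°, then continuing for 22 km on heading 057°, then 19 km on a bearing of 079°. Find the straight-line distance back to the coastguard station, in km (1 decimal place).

124.2 km

Leg 1 (015°, 73 km): east 73 sin 15° = 18.89, north 73 cos 15° = 70.51
Leg 2 (307°, 63 km): east 63 sin 307° = -50.31, north 63 cos 307° = 37.91
Leg 3 (057°, 22 km): east 22 sin 57° = 18.45, north 22 cos 57° = 11.98
Leg 4 (079°, 19 km): east 19 sin 79° = 18.65, north 19 cos 79° = 3.63
Net: 5.68 east, 124.03 north. Distance = √((5.68)² + (124.03)²) = 124.164 km.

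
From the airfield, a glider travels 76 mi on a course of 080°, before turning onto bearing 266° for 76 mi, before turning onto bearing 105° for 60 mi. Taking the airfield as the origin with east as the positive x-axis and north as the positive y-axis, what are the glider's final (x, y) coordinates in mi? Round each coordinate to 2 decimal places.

Leg 1 (080°, 76 mi): east 76 sin 80° = 74.85, north 76 cos 80° = 13.20
Leg 2 (266°, 76 mi): east 76 sin 266° = -75.81, north 76 cos 266° = -5.30
Leg 3 (105°, 60 mi): east 60 sin 105° = 57.96, north 60 cos 105° = -15.53
Summing: 56.99 mi east, -7.63 mi north → (56.99, -7.63).

(56.99, -7.63)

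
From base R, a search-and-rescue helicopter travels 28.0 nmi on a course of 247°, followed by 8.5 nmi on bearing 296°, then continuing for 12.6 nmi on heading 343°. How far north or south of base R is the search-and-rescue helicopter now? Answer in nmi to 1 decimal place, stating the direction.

Leg 1 (247°, 28.0 nmi): east 28.0 sin 247° = -25.77, north 28.0 cos 247° = -10.94
Leg 2 (296°, 8.5 nmi): east 8.5 sin 296° = -7.64, north 8.5 cos 296° = 3.73
Leg 3 (343°, 12.6 nmi): east 12.6 sin 343° = -3.68, north 12.6 cos 343° = 12.05
Net north component: 4.84 nmi.

4.8 nmi north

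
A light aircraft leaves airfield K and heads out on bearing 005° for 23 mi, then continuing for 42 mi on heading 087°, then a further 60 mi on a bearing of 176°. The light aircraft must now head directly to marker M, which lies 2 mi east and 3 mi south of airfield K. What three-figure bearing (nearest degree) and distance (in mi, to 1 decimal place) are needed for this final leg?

305°, 56.0 mi

Leg 1 (005°, 23 mi): east 23 sin 5° = 2.00, north 23 cos 5° = 22.91
Leg 2 (087°, 42 mi): east 42 sin 87° = 41.94, north 42 cos 87° = 2.20
Leg 3 (176°, 60 mi): east 60 sin 176° = 4.19, north 60 cos 176° = -59.85
Current position: (48.13, -34.74). Target: (2, -3). Remaining: Δeast = -46.13, Δnorth = 31.74.
Bearing = atan2(-46.13, 31.74) mod 360° = 304.53°; distance = √((-46.13)² + (31.74)²) = 55.999 mi.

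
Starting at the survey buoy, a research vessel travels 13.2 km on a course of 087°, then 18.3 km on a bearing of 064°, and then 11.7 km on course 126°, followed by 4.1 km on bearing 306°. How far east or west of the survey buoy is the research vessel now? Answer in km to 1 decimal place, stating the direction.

35.8 km east

Leg 1 (087°, 13.2 km): east 13.2 sin 87° = 13.18, north 13.2 cos 87° = 0.69
Leg 2 (064°, 18.3 km): east 18.3 sin 64° = 16.45, north 18.3 cos 64° = 8.02
Leg 3 (126°, 11.7 km): east 11.7 sin 126° = 9.47, north 11.7 cos 126° = -6.88
Leg 4 (306°, 4.1 km): east 4.1 sin 306° = -3.32, north 4.1 cos 306° = 2.41
Net east component: 35.78 km.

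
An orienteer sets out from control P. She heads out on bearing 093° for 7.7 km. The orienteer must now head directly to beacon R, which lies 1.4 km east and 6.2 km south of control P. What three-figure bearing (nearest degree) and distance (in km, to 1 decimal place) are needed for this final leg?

Leg 1 (093°, 7.7 km): east 7.7 sin 93° = 7.69, north 7.7 cos 93° = -0.40
Current position: (7.69, -0.40). Target: (1.4, -6.2). Remaining: Δeast = -6.29, Δnorth = -5.80.
Bearing = atan2(-6.29, -5.80) mod 360° = 227.33°; distance = √((-6.29)² + (-5.80)²) = 8.554 km.

227°, 8.6 km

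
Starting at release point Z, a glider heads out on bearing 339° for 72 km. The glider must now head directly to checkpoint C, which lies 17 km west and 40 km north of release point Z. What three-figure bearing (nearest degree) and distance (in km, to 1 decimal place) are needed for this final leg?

162°, 28.6 km

Leg 1 (339°, 72 km): east 72 sin 339° = -25.80, north 72 cos 339° = 67.22
Current position: (-25.80, 67.22). Target: (-17, 40). Remaining: Δeast = 8.80, Δnorth = -27.22.
Bearing = atan2(8.80, -27.22) mod 360° = 162.08°; distance = √((8.80)² + (-27.22)²) = 28.606 km.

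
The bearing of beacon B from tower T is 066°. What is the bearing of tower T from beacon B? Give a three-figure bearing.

246°

Back-bearing = 066° + 180° = 246°.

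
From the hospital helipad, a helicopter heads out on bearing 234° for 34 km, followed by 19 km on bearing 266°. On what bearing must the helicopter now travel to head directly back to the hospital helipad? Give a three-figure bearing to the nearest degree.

065°

Leg 1 (234°, 34 km): east 34 sin 234° = -27.51, north 34 cos 234° = -19.98
Leg 2 (266°, 19 km): east 19 sin 266° = -18.95, north 19 cos 266° = -1.33
Net displacement: -46.46 east, -21.31 north. Direction back to start is (46.46, 21.31): bearing = atan2(46.46, 21.31) mod 360° = 65.36° ≈ 065°.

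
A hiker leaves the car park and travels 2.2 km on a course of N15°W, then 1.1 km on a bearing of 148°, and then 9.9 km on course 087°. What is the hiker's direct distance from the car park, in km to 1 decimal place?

10.0 km

Leg 1 (N15°W, 2.2 km): east 2.2 sin 345° = -0.57, north 2.2 cos 345° = 2.13
Leg 2 (148°, 1.1 km): east 1.1 sin 148° = 0.58, north 1.1 cos 148° = -0.93
Leg 3 (087°, 9.9 km): east 9.9 sin 87° = 9.89, north 9.9 cos 87° = 0.52
Net: 9.90 east, 1.71 north. Distance = √((9.90)² + (1.71)²) = 10.047 km.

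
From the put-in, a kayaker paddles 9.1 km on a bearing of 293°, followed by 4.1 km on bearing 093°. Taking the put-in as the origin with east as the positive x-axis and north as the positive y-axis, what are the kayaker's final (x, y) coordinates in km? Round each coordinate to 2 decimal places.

(-4.28, 3.34)

Leg 1 (293°, 9.1 km): east 9.1 sin 293° = -8.38, north 9.1 cos 293° = 3.56
Leg 2 (093°, 4.1 km): east 4.1 sin 93° = 4.09, north 4.1 cos 93° = -0.21
Summing: -4.28 km east, 3.34 km north → (-4.28, 3.34).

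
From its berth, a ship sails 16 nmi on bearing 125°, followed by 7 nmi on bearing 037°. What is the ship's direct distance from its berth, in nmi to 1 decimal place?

17.7 nmi

Leg 1 (125°, 16 nmi): east 16 sin 125° = 13.11, north 16 cos 125° = -9.18
Leg 2 (037°, 7 nmi): east 7 sin 37° = 4.21, north 7 cos 37° = 5.59
Net: 17.32 east, -3.59 north. Distance = √((17.32)² + (-3.59)²) = 17.687 nmi.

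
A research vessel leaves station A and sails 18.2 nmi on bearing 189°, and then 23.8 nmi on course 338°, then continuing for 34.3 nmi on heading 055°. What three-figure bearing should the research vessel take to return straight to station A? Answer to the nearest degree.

Leg 1 (189°, 18.2 nmi): east 18.2 sin 189° = -2.85, north 18.2 cos 189° = -17.98
Leg 2 (338°, 23.8 nmi): east 23.8 sin 338° = -8.92, north 23.8 cos 338° = 22.07
Leg 3 (055°, 34.3 nmi): east 34.3 sin 55° = 28.10, north 34.3 cos 55° = 19.67
Net displacement: 16.33 east, 23.76 north. Direction back to start is (-16.33, -23.76): bearing = atan2(-16.33, -23.76) mod 360° = 214.50° ≈ 215°.

215°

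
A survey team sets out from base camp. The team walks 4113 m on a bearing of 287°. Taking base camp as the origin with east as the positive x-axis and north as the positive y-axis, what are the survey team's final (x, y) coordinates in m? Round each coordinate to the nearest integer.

Leg 1 (287°, 4113 m): east 4113 sin 287° = -3933.28, north 4113 cos 287° = 1202.52
Summing: -3933.28 m east, 1202.52 m north → (-3933, 1203).

(-3933, 1203)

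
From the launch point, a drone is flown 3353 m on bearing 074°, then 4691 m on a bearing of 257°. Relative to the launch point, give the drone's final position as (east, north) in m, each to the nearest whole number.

Leg 1 (074°, 3353 m): east 3353 sin 74° = 3223.11, north 3353 cos 74° = 924.21
Leg 2 (257°, 4691 m): east 4691 sin 257° = -4570.77, north 4691 cos 257° = -1055.25
Summing: -1347.66 m east, -131.03 m north → (-1348, -131).

(-1348, -131)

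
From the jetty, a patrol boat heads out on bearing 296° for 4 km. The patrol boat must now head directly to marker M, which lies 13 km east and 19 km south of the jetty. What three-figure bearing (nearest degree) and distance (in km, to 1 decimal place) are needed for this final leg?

141°, 26.6 km

Leg 1 (296°, 4 km): east 4 sin 296° = -3.60, north 4 cos 296° = 1.75
Current position: (-3.60, 1.75). Target: (13, -19). Remaining: Δeast = 16.60, Δnorth = -20.75.
Bearing = atan2(16.60, -20.75) mod 360° = 141.35°; distance = √((16.60)² + (-20.75)²) = 26.573 km.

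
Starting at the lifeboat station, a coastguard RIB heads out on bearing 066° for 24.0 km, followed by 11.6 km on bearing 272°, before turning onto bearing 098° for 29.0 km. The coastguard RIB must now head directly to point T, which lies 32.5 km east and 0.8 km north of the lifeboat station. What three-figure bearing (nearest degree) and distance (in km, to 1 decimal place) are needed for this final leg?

Leg 1 (066°, 24.0 km): east 24.0 sin 66° = 21.93, north 24.0 cos 66° = 9.76
Leg 2 (272°, 11.6 km): east 11.6 sin 272° = -11.59, north 11.6 cos 272° = 0.40
Leg 3 (098°, 29.0 km): east 29.0 sin 98° = 28.72, north 29.0 cos 98° = -4.04
Current position: (39.05, 6.13). Target: (32.5, 0.8). Remaining: Δeast = -6.55, Δnorth = -5.33.
Bearing = atan2(-6.55, -5.33) mod 360° = 230.86°; distance = √((-6.55)² + (-5.33)²) = 8.445 km.

231°, 8.4 km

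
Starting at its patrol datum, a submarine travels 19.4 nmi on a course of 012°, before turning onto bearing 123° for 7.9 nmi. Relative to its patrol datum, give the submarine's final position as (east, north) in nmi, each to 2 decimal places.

(10.66, 14.67)

Leg 1 (012°, 19.4 nmi): east 19.4 sin 12° = 4.03, north 19.4 cos 12° = 18.98
Leg 2 (123°, 7.9 nmi): east 7.9 sin 123° = 6.63, north 7.9 cos 123° = -4.30
Summing: 10.66 nmi east, 14.67 nmi north → (10.66, 14.67).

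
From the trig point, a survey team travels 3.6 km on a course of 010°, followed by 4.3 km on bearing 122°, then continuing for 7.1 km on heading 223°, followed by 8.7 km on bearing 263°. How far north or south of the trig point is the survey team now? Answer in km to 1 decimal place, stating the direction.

Leg 1 (010°, 3.6 km): east 3.6 sin 10° = 0.63, north 3.6 cos 10° = 3.55
Leg 2 (122°, 4.3 km): east 4.3 sin 122° = 3.65, north 4.3 cos 122° = -2.28
Leg 3 (223°, 7.1 km): east 7.1 sin 223° = -4.84, north 7.1 cos 223° = -5.19
Leg 4 (263°, 8.7 km): east 8.7 sin 263° = -8.64, north 8.7 cos 263° = -1.06
Net north component: -4.99 km.

5.0 km south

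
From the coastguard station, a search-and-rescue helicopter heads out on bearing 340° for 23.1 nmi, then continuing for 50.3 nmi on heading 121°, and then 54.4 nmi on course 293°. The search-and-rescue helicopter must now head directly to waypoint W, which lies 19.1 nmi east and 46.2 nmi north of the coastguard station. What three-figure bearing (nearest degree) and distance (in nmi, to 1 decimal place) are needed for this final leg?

Leg 1 (340°, 23.1 nmi): east 23.1 sin 340° = -7.90, north 23.1 cos 340° = 21.71
Leg 2 (121°, 50.3 nmi): east 50.3 sin 121° = 43.12, north 50.3 cos 121° = -25.91
Leg 3 (293°, 54.4 nmi): east 54.4 sin 293° = -50.08, north 54.4 cos 293° = 21.26
Current position: (-14.86, 17.06). Target: (19.1, 46.2). Remaining: Δeast = 33.96, Δnorth = 29.14.
Bearing = atan2(33.96, 29.14) mod 360° = 49.37°; distance = √((33.96)² + (29.14)²) = 44.751 nmi.

049°, 44.8 nmi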